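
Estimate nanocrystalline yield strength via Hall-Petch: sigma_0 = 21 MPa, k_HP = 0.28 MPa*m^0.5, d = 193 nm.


d = 193 nm = 1.93e-07 m
sqrt(d) = 0.0004393177
Hall-Petch contribution = k / sqrt(d) = 0.28 / 0.0004393177 = 637.4 MPa
sigma = sigma_0 + k/sqrt(d) = 21 + 637.4 = 658.4 MPa

658.4


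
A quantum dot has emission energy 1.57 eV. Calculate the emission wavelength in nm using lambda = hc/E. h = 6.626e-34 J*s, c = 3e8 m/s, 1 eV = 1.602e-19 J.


Convert energy: E = 1.57 eV = 1.57 * 1.602e-19 = 2.51514e-19 J
lambda = h*c / E = 6.626e-34 * 3e8 / 2.51514e-19
lambda = 7.90334e-07 m = 790.3 nm

790.3


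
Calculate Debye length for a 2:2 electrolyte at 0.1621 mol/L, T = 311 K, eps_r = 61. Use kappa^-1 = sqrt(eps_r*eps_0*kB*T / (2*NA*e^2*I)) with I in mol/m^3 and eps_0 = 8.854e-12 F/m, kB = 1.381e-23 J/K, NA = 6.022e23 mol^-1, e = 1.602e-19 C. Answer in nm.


Ionic strength I = 0.1621 * 2^2 * 1000 = 648.4 mol/m^3
kappa^-1 = sqrt(61 * 8.854e-12 * 1.381e-23 * 311 / (2 * 6.022e23 * (1.602e-19)^2 * 648.4))
kappa^-1 = 0.34 nm

0.34


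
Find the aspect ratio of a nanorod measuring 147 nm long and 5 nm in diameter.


Aspect ratio AR = length / diameter
AR = 147 / 5
AR = 29.4

29.4


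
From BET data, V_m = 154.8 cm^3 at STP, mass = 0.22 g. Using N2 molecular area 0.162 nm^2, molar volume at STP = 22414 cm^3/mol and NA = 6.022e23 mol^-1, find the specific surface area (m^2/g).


Number of moles in monolayer = V_m / 22414 = 154.8 / 22414 = 0.0069064
Number of molecules = moles * NA = 0.0069064 * 6.022e23
SA = molecules * sigma / mass
SA = (154.8 / 22414) * 6.022e23 * 0.162e-18 / 0.22
SA = 3062.6 m^2/g

3062.6


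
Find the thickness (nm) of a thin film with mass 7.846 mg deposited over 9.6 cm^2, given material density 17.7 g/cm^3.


Convert: m = 7.846 mg = 7.8460e-06 kg, A = 9.6 cm^2 = 9.6000e-04 m^2, rho = 17.7 g/cm^3 = 17700 kg/m^3
t = m / (A * rho)
t = 7.8460e-06 / (9.6000e-04 * 17700)
t = 4.6175e-07 m = 461.7 nm

461.7


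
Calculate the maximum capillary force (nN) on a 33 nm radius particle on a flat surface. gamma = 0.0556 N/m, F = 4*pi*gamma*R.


Convert radius: R = 33 nm = 3.3e-08 m
F = 4 * pi * gamma * R
F = 4 * pi * 0.0556 * 3.3e-08
F = 2.30568e-08 N = 23.0568 nN

23.0568


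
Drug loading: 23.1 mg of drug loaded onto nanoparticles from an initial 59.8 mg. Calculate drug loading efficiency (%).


Drug loading efficiency = (drug loaded / drug initial) * 100
DLE = 23.1 / 59.8 * 100
DLE = 0.3863 * 100
DLE = 38.63%

38.63


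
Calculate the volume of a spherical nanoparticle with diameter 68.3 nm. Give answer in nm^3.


Radius r = 68.3/2 = 34.15 nm
Volume V = (4/3) * pi * r^3
V = (4/3) * pi * (34.15)^3
V = 166824.85 nm^3

166824.85


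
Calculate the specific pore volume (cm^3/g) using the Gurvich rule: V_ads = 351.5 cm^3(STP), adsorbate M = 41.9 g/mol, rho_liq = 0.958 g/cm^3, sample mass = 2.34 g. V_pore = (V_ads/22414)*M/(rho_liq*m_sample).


Moles adsorbed n = V_ads / 22414 = 351.5 / 22414 = 1.568216e-02 mol
Liquid volume V_liq = n * M / rho_liq = 1.568216e-02 * 41.9 / 0.958 = 0.68589 cm^3
Specific pore volume V_pore = V_liq / m_sample = 0.68589 / 2.34
V_pore = 0.2931 cm^3/g

0.2931


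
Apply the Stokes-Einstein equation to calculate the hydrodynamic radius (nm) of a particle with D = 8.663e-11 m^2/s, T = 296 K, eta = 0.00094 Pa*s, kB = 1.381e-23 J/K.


Stokes-Einstein: R = kB*T / (6*pi*eta*D)
R = 1.381e-23 * 296 / (6 * pi * 0.00094 * 8.663e-11)
R = 2.6631e-09 m = 2.66 nm

2.66


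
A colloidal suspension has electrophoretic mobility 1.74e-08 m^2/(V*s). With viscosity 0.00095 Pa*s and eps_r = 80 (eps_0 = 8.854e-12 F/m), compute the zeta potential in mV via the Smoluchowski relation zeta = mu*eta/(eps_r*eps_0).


Smoluchowski equation: zeta = mu * eta / (eps_r * eps_0)
zeta = 1.74e-08 * 0.00095 / (80 * 8.854e-12)
zeta = 0.023337 V = 23.34 mV

23.34


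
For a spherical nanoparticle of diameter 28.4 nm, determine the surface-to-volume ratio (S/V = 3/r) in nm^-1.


Radius r = 28.4/2 = 14.2 nm
S/V = 3 / r = 3 / 14.2
S/V = 0.2113 nm^-1

0.2113


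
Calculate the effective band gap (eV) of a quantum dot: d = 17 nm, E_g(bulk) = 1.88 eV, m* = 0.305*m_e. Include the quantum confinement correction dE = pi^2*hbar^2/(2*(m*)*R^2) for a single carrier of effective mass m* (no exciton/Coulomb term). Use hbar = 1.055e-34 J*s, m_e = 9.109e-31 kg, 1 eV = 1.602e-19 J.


Radius R = 17/2 nm = 8.5e-09 m
Confinement energy dE = pi^2 * hbar^2 / (2 * m_eff * m_e * R^2)
dE = pi^2 * (1.055e-34)^2 / (2 * 0.305 * 9.109e-31 * (8.5e-09)^2) J, divided by 1.602e-19 J/eV
dE = 0.0171 eV
Total band gap = E_g(bulk) + dE = 1.88 + 0.0171 = 1.8971 eV

1.8971


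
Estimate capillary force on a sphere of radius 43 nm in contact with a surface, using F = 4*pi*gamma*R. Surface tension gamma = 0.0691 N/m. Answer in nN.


Convert radius: R = 43 nm = 4.3e-08 m
F = 4 * pi * gamma * R
F = 4 * pi * 0.0691 * 4.3e-08
F = 3.73385e-08 N = 37.3385 nN

37.3385


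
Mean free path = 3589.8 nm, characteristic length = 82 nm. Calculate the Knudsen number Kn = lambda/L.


Knudsen number Kn = lambda / L
Kn = 3589.8 / 82
Kn = 43.778

43.778


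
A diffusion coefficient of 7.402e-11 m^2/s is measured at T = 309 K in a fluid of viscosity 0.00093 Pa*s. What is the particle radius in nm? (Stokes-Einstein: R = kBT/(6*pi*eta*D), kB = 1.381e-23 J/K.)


Stokes-Einstein: R = kB*T / (6*pi*eta*D)
R = 1.381e-23 * 309 / (6 * pi * 0.00093 * 7.402e-11)
R = 3.28866e-09 m = 3.29 nm

3.29


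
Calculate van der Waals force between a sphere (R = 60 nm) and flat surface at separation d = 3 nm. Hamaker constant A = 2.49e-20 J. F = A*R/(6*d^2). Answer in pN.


Convert to SI: R = 60 nm = 6e-08 m, d = 3 nm = 3e-09 m
F = A * R / (6 * d^2)
F = 2.49e-20 * 6e-08 / (6 * (3e-09)^2)
F = 2.76667e-11 N = 27.667 pN

27.667


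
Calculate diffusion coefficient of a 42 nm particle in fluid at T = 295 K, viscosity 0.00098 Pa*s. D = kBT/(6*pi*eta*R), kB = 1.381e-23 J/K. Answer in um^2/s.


Radius R = 42/2 = 21 nm = 2.1e-08 m
D = kB*T / (6*pi*eta*R)
D = 1.381e-23 * 295 / (6 * pi * 0.00098 * 2.1e-08)
D = 1.05019e-11 m^2/s = 10.502 um^2/s

10.502


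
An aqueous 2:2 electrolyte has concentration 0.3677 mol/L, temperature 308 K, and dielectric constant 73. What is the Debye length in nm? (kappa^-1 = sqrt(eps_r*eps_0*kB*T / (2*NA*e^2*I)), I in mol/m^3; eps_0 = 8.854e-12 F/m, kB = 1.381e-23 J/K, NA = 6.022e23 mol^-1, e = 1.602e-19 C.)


Ionic strength I = 0.3677 * 2^2 * 1000 = 1470.8 mol/m^3
kappa^-1 = sqrt(73 * 8.854e-12 * 1.381e-23 * 308 / (2 * 6.022e23 * (1.602e-19)^2 * 1470.8))
kappa^-1 = 0.246 nm

0.246


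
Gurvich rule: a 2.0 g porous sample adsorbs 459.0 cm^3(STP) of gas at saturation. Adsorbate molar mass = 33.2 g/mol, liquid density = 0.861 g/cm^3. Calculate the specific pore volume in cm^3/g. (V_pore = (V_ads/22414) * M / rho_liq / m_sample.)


Moles adsorbed n = V_ads / 22414 = 459.0 / 22414 = 2.047827e-02 mol
Liquid volume V_liq = n * M / rho_liq = 2.047827e-02 * 33.2 / 0.861 = 0.78964 cm^3
Specific pore volume V_pore = V_liq / m_sample = 0.78964 / 2.0
V_pore = 0.3948 cm^3/g

0.3948


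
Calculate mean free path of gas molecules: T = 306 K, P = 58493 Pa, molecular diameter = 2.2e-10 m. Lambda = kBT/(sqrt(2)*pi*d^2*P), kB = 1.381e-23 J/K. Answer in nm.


Mean free path: lambda = kB*T / (sqrt(2) * pi * d^2 * P)
lambda = 1.381e-23 * 306 / (sqrt(2) * pi * (2.2e-10)^2 * 58493)
lambda = 3.3597e-07 m
lambda = 335.97 nm

335.97


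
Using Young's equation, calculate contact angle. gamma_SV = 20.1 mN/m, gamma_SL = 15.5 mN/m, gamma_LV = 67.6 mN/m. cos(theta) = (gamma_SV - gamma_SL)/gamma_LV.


cos(theta) = (gamma_SV - gamma_SL) / gamma_LV
cos(theta) = (20.1 - 15.5) / 67.6
cos(theta) = 0.068047
theta = arccos(0.068047) = 86.1 degrees

86.1


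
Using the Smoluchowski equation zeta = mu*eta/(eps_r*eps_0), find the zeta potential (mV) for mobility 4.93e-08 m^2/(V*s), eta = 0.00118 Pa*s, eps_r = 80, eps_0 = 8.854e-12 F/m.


Smoluchowski equation: zeta = mu * eta / (eps_r * eps_0)
zeta = 4.93e-08 * 0.00118 / (80 * 8.854e-12)
zeta = 0.08213 V = 82.13 mV

82.13


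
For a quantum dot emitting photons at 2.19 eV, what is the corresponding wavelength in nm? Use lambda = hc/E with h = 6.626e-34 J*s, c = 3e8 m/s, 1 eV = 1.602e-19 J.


Convert energy: E = 2.19 eV = 2.19 * 1.602e-19 = 3.50838e-19 J
lambda = h*c / E = 6.626e-34 * 3e8 / 3.50838e-19
lambda = 5.66586e-07 m = 566.6 nm

566.6


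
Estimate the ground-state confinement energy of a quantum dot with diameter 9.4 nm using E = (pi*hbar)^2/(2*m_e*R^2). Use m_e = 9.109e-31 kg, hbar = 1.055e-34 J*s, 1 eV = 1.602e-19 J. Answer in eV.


Radius R = 9.4/2 = 4.7 nm = 4.7e-09 m
E = (pi * 1.055e-34)^2 / (2 * 9.109e-31 * (4.7e-09)^2)
E(J) = 2.72966e-21
E = E(J) / 1.602e-19 = 0.017 eV

0.017


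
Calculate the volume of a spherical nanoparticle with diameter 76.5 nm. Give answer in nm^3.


Radius r = 76.5/2 = 38.25 nm
Volume V = (4/3) * pi * r^3
V = (4/3) * pi * (38.25)^3
V = 234413.67 nm^3

234413.67


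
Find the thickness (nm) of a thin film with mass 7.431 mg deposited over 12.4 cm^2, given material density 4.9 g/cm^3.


Convert: m = 7.431 mg = 7.4310e-06 kg, A = 12.4 cm^2 = 1.2400e-03 m^2, rho = 4.9 g/cm^3 = 4900 kg/m^3
t = m / (A * rho)
t = 7.4310e-06 / (1.2400e-03 * 4900)
t = 1.2230e-06 m = 1223.0 nm

1223.0


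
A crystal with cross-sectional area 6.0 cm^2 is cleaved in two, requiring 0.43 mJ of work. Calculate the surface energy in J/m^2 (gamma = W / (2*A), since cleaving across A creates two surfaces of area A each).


Convert: A = 6.0 cm^2 = 0.0006 m^2, W = 0.43 mJ = 0.00043 J
Cleaving exposes two faces of area A, so total new surface = 2*A and gamma = W / (2*A)
gamma = 0.00043 / (2 * 0.0006)
gamma = 0.358 J/m^2

0.358


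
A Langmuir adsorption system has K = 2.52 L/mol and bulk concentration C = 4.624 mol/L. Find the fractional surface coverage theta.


Langmuir isotherm: theta = K*C / (1 + K*C)
K*C = 2.52 * 4.624 = 11.65248
theta = 11.65248 / (1 + 11.65248) = 11.65248 / 12.65248
theta = 0.921

0.921


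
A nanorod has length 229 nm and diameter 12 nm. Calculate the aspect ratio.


Aspect ratio AR = length / diameter
AR = 229 / 12
AR = 19.08

19.08


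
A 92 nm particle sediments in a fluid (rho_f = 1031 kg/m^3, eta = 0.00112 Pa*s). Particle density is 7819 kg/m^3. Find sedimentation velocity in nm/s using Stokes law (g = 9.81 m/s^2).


Radius R = 92/2 nm = 4.6e-08 m
Density difference = 7819 - 1031 = 6788 kg/m^3
v = 2 * R^2 * (rho_p - rho_f) * g / (9 * eta)
v = 2 * (4.6e-08)^2 * 6788 * 9.81 / (9 * 0.00112)
v = 2.79573e-08 m/s = 27.9573 nm/s

27.9573


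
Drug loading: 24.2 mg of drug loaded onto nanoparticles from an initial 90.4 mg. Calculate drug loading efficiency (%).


Drug loading efficiency = (drug loaded / drug initial) * 100
DLE = 24.2 / 90.4 * 100
DLE = 0.2677 * 100
DLE = 26.77%

26.77


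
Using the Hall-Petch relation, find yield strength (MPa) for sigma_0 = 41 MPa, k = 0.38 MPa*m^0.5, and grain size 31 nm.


d = 31 nm = 3.1e-08 m
sqrt(d) = 0.0001760682
Hall-Petch contribution = k / sqrt(d) = 0.38 / 0.0001760682 = 2158.3 MPa
sigma = sigma_0 + k/sqrt(d) = 41 + 2158.3 = 2199.3 MPa

2199.3


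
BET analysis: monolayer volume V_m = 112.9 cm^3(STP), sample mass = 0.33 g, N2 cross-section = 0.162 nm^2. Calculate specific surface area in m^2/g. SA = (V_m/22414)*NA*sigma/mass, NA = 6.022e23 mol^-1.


Number of moles in monolayer = V_m / 22414 = 112.9 / 22414 = 0.00503703
Number of molecules = moles * NA = 0.00503703 * 6.022e23
SA = molecules * sigma / mass
SA = (112.9 / 22414) * 6.022e23 * 0.162e-18 / 0.33
SA = 1489.1 m^2/g

1489.1


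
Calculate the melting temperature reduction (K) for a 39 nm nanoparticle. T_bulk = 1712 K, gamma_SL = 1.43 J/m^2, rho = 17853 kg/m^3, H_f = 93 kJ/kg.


Radius R = 39/2 = 19.5 nm = 1.95e-08 m
Convert H_f = 93 kJ/kg = 93000 J/kg
dT = 2 * gamma_SL * T_bulk / (rho * H_f * R)
dT = 2 * 1.43 * 1712 / (17853 * 93000 * 1.95e-08)
dT = 151.2 K

151.2


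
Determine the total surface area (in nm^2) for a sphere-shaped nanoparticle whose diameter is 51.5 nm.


Radius r = 51.5/2 = 25.75 nm
Surface area SA = 4 * pi * r^2
SA = 4 * pi * (25.75)^2
SA = 8332.29 nm^2

8332.29


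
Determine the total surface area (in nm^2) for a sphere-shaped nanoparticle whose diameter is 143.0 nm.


Radius r = 143.0/2 = 71.5 nm
Surface area SA = 4 * pi * r^2
SA = 4 * pi * (71.5)^2
SA = 64242.43 nm^2

64242.43


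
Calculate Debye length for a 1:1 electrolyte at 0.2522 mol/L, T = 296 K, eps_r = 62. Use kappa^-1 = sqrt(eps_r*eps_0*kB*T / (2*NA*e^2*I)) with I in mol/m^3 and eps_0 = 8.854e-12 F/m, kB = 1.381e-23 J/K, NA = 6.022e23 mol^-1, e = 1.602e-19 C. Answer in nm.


Ionic strength I = 0.2522 * 1^2 * 1000 = 252.2 mol/m^3
kappa^-1 = sqrt(62 * 8.854e-12 * 1.381e-23 * 296 / (2 * 6.022e23 * (1.602e-19)^2 * 252.2))
kappa^-1 = 0.537 nm

0.537


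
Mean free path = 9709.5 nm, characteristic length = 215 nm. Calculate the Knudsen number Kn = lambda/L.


Knudsen number Kn = lambda / L
Kn = 9709.5 / 215
Kn = 45.1605

45.1605


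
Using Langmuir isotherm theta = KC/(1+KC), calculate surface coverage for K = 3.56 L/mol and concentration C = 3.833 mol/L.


Langmuir isotherm: theta = K*C / (1 + K*C)
K*C = 3.56 * 3.833 = 13.64548
theta = 13.64548 / (1 + 13.64548) = 13.64548 / 14.64548
theta = 0.9317

0.9317


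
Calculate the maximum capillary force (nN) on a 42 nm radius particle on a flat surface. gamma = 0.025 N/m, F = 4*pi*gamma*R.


Convert radius: R = 42 nm = 4.2e-08 m
F = 4 * pi * gamma * R
F = 4 * pi * 0.025 * 4.2e-08
F = 1.31947e-08 N = 13.1947 nN

13.1947


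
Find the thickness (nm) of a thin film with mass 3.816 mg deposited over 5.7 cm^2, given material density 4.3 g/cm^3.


Convert: m = 3.816 mg = 3.8160e-06 kg, A = 5.7 cm^2 = 5.7000e-04 m^2, rho = 4.3 g/cm^3 = 4300 kg/m^3
t = m / (A * rho)
t = 3.8160e-06 / (5.7000e-04 * 4300)
t = 1.5569e-06 m = 1556.9 nm

1556.9


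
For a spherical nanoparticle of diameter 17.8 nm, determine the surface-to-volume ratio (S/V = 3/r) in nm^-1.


Radius r = 17.8/2 = 8.9 nm
S/V = 3 / r = 3 / 8.9
S/V = 0.3371 nm^-1

0.3371


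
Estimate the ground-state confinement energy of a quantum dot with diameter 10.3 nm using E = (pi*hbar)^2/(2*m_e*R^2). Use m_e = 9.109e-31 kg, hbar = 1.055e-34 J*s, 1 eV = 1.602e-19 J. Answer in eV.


Radius R = 10.3/2 = 5.15 nm = 5.15e-09 m
E = (pi * 1.055e-34)^2 / (2 * 9.109e-31 * (5.15e-09)^2)
E(J) = 2.27347e-21
E = E(J) / 1.602e-19 = 0.0142 eV

0.0142


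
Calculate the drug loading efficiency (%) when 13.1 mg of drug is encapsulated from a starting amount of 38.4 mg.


Drug loading efficiency = (drug loaded / drug initial) * 100
DLE = 13.1 / 38.4 * 100
DLE = 0.3411 * 100
DLE = 34.11%

34.11


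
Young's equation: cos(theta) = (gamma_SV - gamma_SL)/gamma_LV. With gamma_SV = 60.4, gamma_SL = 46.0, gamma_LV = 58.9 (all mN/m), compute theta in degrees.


cos(theta) = (gamma_SV - gamma_SL) / gamma_LV
cos(theta) = (60.4 - 46.0) / 58.9
cos(theta) = 0.244482
theta = arccos(0.244482) = 75.85 degrees

75.85


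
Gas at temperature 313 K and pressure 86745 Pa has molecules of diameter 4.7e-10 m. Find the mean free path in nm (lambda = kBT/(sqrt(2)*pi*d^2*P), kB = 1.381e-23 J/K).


Mean free path: lambda = kB*T / (sqrt(2) * pi * d^2 * P)
lambda = 1.381e-23 * 313 / (sqrt(2) * pi * (4.7e-10)^2 * 86745)
lambda = 5.0773e-08 m
lambda = 50.77 nm

50.77


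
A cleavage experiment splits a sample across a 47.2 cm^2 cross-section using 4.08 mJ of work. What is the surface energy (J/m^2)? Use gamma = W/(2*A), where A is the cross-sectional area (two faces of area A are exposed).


Convert: A = 47.2 cm^2 = 0.00472 m^2, W = 4.08 mJ = 0.00408 J
Cleaving exposes two faces of area A, so total new surface = 2*A and gamma = W / (2*A)
gamma = 0.00408 / (2 * 0.00472)
gamma = 0.432 J/m^2

0.432


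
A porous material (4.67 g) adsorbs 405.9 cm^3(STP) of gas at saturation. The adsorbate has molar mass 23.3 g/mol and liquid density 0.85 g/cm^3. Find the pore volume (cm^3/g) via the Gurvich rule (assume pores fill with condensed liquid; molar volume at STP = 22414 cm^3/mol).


Moles adsorbed n = V_ads / 22414 = 405.9 / 22414 = 1.810922e-02 mol
Liquid volume V_liq = n * M / rho_liq = 1.810922e-02 * 23.3 / 0.85 = 0.49641 cm^3
Specific pore volume V_pore = V_liq / m_sample = 0.49641 / 4.67
V_pore = 0.1063 cm^3/g

0.1063


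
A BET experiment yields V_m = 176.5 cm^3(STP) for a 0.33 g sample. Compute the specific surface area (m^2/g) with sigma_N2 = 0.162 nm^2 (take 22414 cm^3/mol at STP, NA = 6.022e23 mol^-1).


Number of moles in monolayer = V_m / 22414 = 176.5 / 22414 = 0.00787454
Number of molecules = moles * NA = 0.00787454 * 6.022e23
SA = molecules * sigma / mass
SA = (176.5 / 22414) * 6.022e23 * 0.162e-18 / 0.33
SA = 2327.9 m^2/g

2327.9


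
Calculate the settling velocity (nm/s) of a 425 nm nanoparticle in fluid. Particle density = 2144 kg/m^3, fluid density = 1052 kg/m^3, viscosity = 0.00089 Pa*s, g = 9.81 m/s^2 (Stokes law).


Radius R = 425/2 nm = 2.125e-07 m
Density difference = 2144 - 1052 = 1092 kg/m^3
v = 2 * R^2 * (rho_p - rho_f) * g / (9 * eta)
v = 2 * (2.125e-07)^2 * 1092 * 9.81 / (9 * 0.00089)
v = 1.20783e-07 m/s = 120.7833 nm/s

120.7833


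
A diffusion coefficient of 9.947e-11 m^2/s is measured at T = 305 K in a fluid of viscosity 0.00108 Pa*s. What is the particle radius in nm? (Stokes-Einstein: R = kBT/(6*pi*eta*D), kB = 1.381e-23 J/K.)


Stokes-Einstein: R = kB*T / (6*pi*eta*D)
R = 1.381e-23 * 305 / (6 * pi * 0.00108 * 9.947e-11)
R = 2.08006e-09 m = 2.08 nm

2.08


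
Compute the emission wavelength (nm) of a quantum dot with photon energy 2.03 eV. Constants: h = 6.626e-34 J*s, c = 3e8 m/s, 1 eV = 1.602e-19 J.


Convert energy: E = 2.03 eV = 2.03 * 1.602e-19 = 3.25206e-19 J
lambda = h*c / E = 6.626e-34 * 3e8 / 3.25206e-19
lambda = 6.11243e-07 m = 611.2 nm

611.2


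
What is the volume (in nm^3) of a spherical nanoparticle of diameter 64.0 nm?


Radius r = 64.0/2 = 32 nm
Volume V = (4/3) * pi * r^3
V = (4/3) * pi * (32)^3
V = 137258.28 nm^3

137258.28


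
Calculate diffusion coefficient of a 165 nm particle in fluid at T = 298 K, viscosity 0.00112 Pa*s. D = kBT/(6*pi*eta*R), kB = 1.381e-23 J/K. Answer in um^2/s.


Radius R = 165/2 = 82.5 nm = 8.25e-08 m
D = kB*T / (6*pi*eta*R)
D = 1.381e-23 * 298 / (6 * pi * 0.00112 * 8.25e-08)
D = 2.36285e-12 m^2/s = 2.363 um^2/s

2.363


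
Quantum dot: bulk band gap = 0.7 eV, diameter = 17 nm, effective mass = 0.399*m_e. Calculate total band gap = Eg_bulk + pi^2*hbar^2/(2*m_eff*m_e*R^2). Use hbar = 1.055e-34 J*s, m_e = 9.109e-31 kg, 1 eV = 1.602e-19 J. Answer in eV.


Radius R = 17/2 nm = 8.5e-09 m
Confinement energy dE = pi^2 * hbar^2 / (2 * m_eff * m_e * R^2)
dE = pi^2 * (1.055e-34)^2 / (2 * 0.399 * 9.109e-31 * (8.5e-09)^2) J, divided by 1.602e-19 J/eV
dE = 0.0131 eV
Total band gap = E_g(bulk) + dE = 0.7 + 0.0131 = 0.7131 eV

0.7131


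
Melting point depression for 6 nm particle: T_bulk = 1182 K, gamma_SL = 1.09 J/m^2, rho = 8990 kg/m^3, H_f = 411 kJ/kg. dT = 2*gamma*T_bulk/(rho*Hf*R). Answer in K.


Radius R = 6/2 = 3 nm = 3e-09 m
Convert H_f = 411 kJ/kg = 411000 J/kg
dT = 2 * gamma_SL * T_bulk / (rho * H_f * R)
dT = 2 * 1.09 * 1182 / (8990 * 411000 * 3e-09)
dT = 232.5 K

232.5


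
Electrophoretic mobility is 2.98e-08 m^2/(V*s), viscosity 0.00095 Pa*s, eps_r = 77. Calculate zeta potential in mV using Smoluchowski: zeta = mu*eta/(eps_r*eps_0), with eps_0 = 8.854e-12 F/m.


Smoluchowski equation: zeta = mu * eta / (eps_r * eps_0)
zeta = 2.98e-08 * 0.00095 / (77 * 8.854e-12)
zeta = 0.041525 V = 41.52 mV

41.52


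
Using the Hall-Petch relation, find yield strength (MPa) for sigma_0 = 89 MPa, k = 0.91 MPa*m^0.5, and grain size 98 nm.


d = 98 nm = 9.8e-08 m
sqrt(d) = 0.0003130495
Hall-Petch contribution = k / sqrt(d) = 0.91 / 0.0003130495 = 2906.9 MPa
sigma = sigma_0 + k/sqrt(d) = 89 + 2906.9 = 2995.9 MPa

2995.9


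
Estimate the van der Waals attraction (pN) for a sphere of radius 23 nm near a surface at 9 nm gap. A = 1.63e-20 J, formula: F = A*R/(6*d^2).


Convert to SI: R = 23 nm = 2.3e-08 m, d = 9 nm = 9e-09 m
F = A * R / (6 * d^2)
F = 1.63e-20 * 2.3e-08 / (6 * (9e-09)^2)
F = 7.71399e-13 N = 0.771 pN

0.771


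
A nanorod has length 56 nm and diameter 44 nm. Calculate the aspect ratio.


Aspect ratio AR = length / diameter
AR = 56 / 44
AR = 1.27

1.27


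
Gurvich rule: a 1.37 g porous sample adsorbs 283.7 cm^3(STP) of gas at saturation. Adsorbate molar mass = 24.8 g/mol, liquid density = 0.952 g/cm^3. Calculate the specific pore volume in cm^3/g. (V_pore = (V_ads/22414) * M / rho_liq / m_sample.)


Moles adsorbed n = V_ads / 22414 = 283.7 / 22414 = 1.265727e-02 mol
Liquid volume V_liq = n * M / rho_liq = 1.265727e-02 * 24.8 / 0.952 = 0.32973 cm^3
Specific pore volume V_pore = V_liq / m_sample = 0.32973 / 1.37
V_pore = 0.2407 cm^3/g

0.2407


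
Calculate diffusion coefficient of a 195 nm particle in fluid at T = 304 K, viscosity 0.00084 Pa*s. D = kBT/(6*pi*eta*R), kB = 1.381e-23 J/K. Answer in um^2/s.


Radius R = 195/2 = 97.5 nm = 9.75e-08 m
D = kB*T / (6*pi*eta*R)
D = 1.381e-23 * 304 / (6 * pi * 0.00084 * 9.75e-08)
D = 2.71946e-12 m^2/s = 2.719 um^2/s

2.719


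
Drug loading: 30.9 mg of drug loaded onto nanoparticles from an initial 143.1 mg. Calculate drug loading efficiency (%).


Drug loading efficiency = (drug loaded / drug initial) * 100
DLE = 30.9 / 143.1 * 100
DLE = 0.2159 * 100
DLE = 21.59%

21.59


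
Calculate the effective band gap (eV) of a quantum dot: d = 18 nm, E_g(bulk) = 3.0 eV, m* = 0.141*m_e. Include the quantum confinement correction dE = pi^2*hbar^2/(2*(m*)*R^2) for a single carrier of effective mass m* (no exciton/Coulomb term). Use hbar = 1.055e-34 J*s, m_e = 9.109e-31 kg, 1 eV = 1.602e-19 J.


Radius R = 18/2 nm = 9e-09 m
Confinement energy dE = pi^2 * hbar^2 / (2 * m_eff * m_e * R^2)
dE = pi^2 * (1.055e-34)^2 / (2 * 0.141 * 9.109e-31 * (9e-09)^2) J, divided by 1.602e-19 J/eV
dE = 0.033 eV
Total band gap = E_g(bulk) + dE = 3.0 + 0.033 = 3.033 eV

3.033


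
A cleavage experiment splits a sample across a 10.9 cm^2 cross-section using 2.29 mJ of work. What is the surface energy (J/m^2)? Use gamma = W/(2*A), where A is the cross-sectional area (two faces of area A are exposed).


Convert: A = 10.9 cm^2 = 0.00109 m^2, W = 2.29 mJ = 0.00229 J
Cleaving exposes two faces of area A, so total new surface = 2*A and gamma = W / (2*A)
gamma = 0.00229 / (2 * 0.00109)
gamma = 1.05 J/m^2

1.05


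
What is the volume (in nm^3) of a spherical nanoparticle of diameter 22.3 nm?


Radius r = 22.3/2 = 11.15 nm
Volume V = (4/3) * pi * r^3
V = (4/3) * pi * (11.15)^3
V = 5806.48 nm^3

5806.48


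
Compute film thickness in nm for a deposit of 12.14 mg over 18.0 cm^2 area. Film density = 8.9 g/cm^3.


Convert: m = 12.14 mg = 1.2140e-05 kg, A = 18.0 cm^2 = 1.8000e-03 m^2, rho = 8.9 g/cm^3 = 8900 kg/m^3
t = m / (A * rho)
t = 1.2140e-05 / (1.8000e-03 * 8900)
t = 7.5780e-07 m = 757.8 nm

757.8


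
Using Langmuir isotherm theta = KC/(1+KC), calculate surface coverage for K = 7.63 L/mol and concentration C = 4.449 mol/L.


Langmuir isotherm: theta = K*C / (1 + K*C)
K*C = 7.63 * 4.449 = 33.94587
theta = 33.94587 / (1 + 33.94587) = 33.94587 / 34.94587
theta = 0.9714

0.9714


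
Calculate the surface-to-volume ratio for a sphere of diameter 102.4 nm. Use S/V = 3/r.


Radius r = 102.4/2 = 51.2 nm
S/V = 3 / r = 3 / 51.2
S/V = 0.0586 nm^-1

0.0586


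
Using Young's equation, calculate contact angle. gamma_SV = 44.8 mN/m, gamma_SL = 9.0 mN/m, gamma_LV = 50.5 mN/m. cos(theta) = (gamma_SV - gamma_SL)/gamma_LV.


cos(theta) = (gamma_SV - gamma_SL) / gamma_LV
cos(theta) = (44.8 - 9.0) / 50.5
cos(theta) = 0.708911
theta = arccos(0.708911) = 44.85 degrees

44.85


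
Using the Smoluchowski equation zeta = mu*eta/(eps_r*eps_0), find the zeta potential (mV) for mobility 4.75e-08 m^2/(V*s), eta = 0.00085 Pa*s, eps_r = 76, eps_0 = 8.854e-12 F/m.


Smoluchowski equation: zeta = mu * eta / (eps_r * eps_0)
zeta = 4.75e-08 * 0.00085 / (76 * 8.854e-12)
zeta = 0.060001 V = 60.0 mV

60.0


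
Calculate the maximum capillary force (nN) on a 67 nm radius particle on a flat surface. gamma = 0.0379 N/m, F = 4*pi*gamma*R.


Convert radius: R = 67 nm = 6.7e-08 m
F = 4 * pi * gamma * R
F = 4 * pi * 0.0379 * 6.7e-08
F = 3.19098e-08 N = 31.9098 nN

31.9098


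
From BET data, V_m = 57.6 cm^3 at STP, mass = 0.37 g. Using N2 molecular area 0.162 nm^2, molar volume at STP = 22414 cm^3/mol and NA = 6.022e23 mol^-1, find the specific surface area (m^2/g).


Number of moles in monolayer = V_m / 22414 = 57.6 / 22414 = 0.00256982
Number of molecules = moles * NA = 0.00256982 * 6.022e23
SA = molecules * sigma / mass
SA = (57.6 / 22414) * 6.022e23 * 0.162e-18 / 0.37
SA = 677.6 m^2/g

677.6


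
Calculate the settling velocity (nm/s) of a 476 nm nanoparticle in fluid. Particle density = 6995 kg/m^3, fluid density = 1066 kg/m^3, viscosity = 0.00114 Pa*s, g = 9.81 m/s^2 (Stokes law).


Radius R = 476/2 nm = 2.38e-07 m
Density difference = 6995 - 1066 = 5929 kg/m^3
v = 2 * R^2 * (rho_p - rho_f) * g / (9 * eta)
v = 2 * (2.38e-07)^2 * 5929 * 9.81 / (9 * 0.00114)
v = 6.42225e-07 m/s = 642.2247 nm/s

642.2247


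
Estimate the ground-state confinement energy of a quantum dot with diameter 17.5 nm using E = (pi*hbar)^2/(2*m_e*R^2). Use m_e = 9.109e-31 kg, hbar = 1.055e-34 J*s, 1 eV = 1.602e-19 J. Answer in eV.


Radius R = 17.5/2 = 8.75 nm = 8.75e-09 m
E = (pi * 1.055e-34)^2 / (2 * 9.109e-31 * (8.75e-09)^2)
E(J) = 7.87568e-22
E = E(J) / 1.602e-19 = 0.0049 eV

0.0049


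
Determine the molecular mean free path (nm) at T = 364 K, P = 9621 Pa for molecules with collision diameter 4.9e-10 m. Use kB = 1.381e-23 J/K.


Mean free path: lambda = kB*T / (sqrt(2) * pi * d^2 * P)
lambda = 1.381e-23 * 364 / (sqrt(2) * pi * (4.9e-10)^2 * 9621)
lambda = 4.89799e-07 m
lambda = 489.8 nm

489.8


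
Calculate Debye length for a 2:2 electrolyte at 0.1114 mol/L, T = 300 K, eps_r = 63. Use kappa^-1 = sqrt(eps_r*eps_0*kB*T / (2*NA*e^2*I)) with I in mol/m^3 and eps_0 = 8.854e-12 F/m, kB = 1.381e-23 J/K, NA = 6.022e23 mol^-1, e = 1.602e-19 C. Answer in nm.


Ionic strength I = 0.1114 * 2^2 * 1000 = 445.6 mol/m^3
kappa^-1 = sqrt(63 * 8.854e-12 * 1.381e-23 * 300 / (2 * 6.022e23 * (1.602e-19)^2 * 445.6))
kappa^-1 = 0.41 nm

0.41


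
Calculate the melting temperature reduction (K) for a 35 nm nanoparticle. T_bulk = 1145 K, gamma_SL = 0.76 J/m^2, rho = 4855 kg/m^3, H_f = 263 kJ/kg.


Radius R = 35/2 = 17.5 nm = 1.75e-08 m
Convert H_f = 263 kJ/kg = 263000 J/kg
dT = 2 * gamma_SL * T_bulk / (rho * H_f * R)
dT = 2 * 0.76 * 1145 / (4855 * 263000 * 1.75e-08)
dT = 77.9 K

77.9


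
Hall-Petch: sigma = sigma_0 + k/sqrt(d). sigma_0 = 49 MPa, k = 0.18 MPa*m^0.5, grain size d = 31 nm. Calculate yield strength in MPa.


d = 31 nm = 3.1e-08 m
sqrt(d) = 0.0001760682
Hall-Petch contribution = k / sqrt(d) = 0.18 / 0.0001760682 = 1022.3 MPa
sigma = sigma_0 + k/sqrt(d) = 49 + 1022.3 = 1071.3 MPa

1071.3


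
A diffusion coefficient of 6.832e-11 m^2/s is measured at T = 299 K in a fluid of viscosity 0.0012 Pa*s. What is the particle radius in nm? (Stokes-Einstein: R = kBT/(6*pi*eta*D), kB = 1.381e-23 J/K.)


Stokes-Einstein: R = kB*T / (6*pi*eta*D)
R = 1.381e-23 * 299 / (6 * pi * 0.0012 * 6.832e-11)
R = 2.67199e-09 m = 2.67 nm

2.67


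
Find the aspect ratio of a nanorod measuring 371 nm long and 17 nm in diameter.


Aspect ratio AR = length / diameter
AR = 371 / 17
AR = 21.82

21.82


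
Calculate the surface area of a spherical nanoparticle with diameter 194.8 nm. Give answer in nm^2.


Radius r = 194.8/2 = 97.4 nm
Surface area SA = 4 * pi * r^2
SA = 4 * pi * (97.4)^2
SA = 119214.14 nm^2

119214.14


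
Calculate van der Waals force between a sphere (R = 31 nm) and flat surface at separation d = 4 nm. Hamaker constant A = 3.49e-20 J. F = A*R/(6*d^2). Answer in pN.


Convert to SI: R = 31 nm = 3.1e-08 m, d = 4 nm = 4e-09 m
F = A * R / (6 * d^2)
F = 3.49e-20 * 3.1e-08 / (6 * (4e-09)^2)
F = 1.12698e-11 N = 11.27 pN

11.27


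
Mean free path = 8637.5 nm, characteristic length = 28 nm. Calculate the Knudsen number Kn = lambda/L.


Knudsen number Kn = lambda / L
Kn = 8637.5 / 28
Kn = 308.4821

308.4821


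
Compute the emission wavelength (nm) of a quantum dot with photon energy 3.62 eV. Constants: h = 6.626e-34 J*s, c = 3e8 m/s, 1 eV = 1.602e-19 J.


Convert energy: E = 3.62 eV = 3.62 * 1.602e-19 = 5.79924e-19 J
lambda = h*c / E = 6.626e-34 * 3e8 / 5.79924e-19
lambda = 3.42769e-07 m = 342.8 nm

342.8


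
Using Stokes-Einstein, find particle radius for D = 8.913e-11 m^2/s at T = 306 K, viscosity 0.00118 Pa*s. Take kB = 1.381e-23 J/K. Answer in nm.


Stokes-Einstein: R = kB*T / (6*pi*eta*D)
R = 1.381e-23 * 306 / (6 * pi * 0.00118 * 8.913e-11)
R = 2.13161e-09 m = 2.13 nm

2.13


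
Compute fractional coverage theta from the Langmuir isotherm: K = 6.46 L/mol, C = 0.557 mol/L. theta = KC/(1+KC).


Langmuir isotherm: theta = K*C / (1 + K*C)
K*C = 6.46 * 0.557 = 3.59822
theta = 3.59822 / (1 + 3.59822) = 3.59822 / 4.59822
theta = 0.7825

0.7825


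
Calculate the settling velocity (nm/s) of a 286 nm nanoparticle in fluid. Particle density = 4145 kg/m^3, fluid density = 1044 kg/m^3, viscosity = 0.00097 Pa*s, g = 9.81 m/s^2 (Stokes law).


Radius R = 286/2 nm = 1.43e-07 m
Density difference = 4145 - 1044 = 3101 kg/m^3
v = 2 * R^2 * (rho_p - rho_f) * g / (9 * eta)
v = 2 * (1.43e-07)^2 * 3101 * 9.81 / (9 * 0.00097)
v = 1.42514e-07 m/s = 142.5144 nm/s

142.5144


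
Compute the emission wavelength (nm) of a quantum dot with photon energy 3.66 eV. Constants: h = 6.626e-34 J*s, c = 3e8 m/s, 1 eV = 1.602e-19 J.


Convert energy: E = 3.66 eV = 3.66 * 1.602e-19 = 5.86332e-19 J
lambda = h*c / E = 6.626e-34 * 3e8 / 5.86332e-19
lambda = 3.39023e-07 m = 339.0 nm

339.0


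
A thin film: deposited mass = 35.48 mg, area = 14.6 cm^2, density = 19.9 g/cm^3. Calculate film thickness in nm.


Convert: m = 35.48 mg = 3.5480e-05 kg, A = 14.6 cm^2 = 1.4600e-03 m^2, rho = 19.9 g/cm^3 = 19900 kg/m^3
t = m / (A * rho)
t = 3.5480e-05 / (1.4600e-03 * 19900)
t = 1.2212e-06 m = 1221.2 nm

1221.2


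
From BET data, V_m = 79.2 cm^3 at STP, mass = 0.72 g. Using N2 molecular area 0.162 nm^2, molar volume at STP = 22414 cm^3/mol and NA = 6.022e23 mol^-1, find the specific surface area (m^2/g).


Number of moles in monolayer = V_m / 22414 = 79.2 / 22414 = 0.00353351
Number of molecules = moles * NA = 0.00353351 * 6.022e23
SA = molecules * sigma / mass
SA = (79.2 / 22414) * 6.022e23 * 0.162e-18 / 0.72
SA = 478.8 m^2/g

478.8


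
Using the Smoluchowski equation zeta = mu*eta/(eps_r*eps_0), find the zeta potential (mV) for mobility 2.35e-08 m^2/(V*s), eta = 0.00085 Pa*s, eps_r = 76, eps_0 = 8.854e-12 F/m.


Smoluchowski equation: zeta = mu * eta / (eps_r * eps_0)
zeta = 2.35e-08 * 0.00085 / (76 * 8.854e-12)
zeta = 0.029685 V = 29.68 mV

29.68


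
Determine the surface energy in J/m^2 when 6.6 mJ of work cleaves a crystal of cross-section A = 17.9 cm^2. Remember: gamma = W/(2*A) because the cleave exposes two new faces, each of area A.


Convert: A = 17.9 cm^2 = 0.00179 m^2, W = 6.6 mJ = 0.0066 J
Cleaving exposes two faces of area A, so total new surface = 2*A and gamma = W / (2*A)
gamma = 0.0066 / (2 * 0.00179)
gamma = 1.844 J/m^2

1.844


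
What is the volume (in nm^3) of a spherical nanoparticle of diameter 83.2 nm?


Radius r = 83.2/2 = 41.6 nm
Volume V = (4/3) * pi * r^3
V = (4/3) * pi * (41.6)^3
V = 301556.44 nm^3

301556.44


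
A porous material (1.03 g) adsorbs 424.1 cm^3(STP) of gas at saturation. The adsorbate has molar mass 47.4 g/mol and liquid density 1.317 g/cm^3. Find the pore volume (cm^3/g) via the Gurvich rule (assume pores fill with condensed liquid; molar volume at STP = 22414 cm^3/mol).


Moles adsorbed n = V_ads / 22414 = 424.1 / 22414 = 1.892121e-02 mol
Liquid volume V_liq = n * M / rho_liq = 1.892121e-02 * 47.4 / 1.317 = 0.68099 cm^3
Specific pore volume V_pore = V_liq / m_sample = 0.68099 / 1.03
V_pore = 0.6612 cm^3/g

0.6612


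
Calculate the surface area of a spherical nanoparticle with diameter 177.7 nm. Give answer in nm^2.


Radius r = 177.7/2 = 88.85 nm
Surface area SA = 4 * pi * r^2
SA = 4 * pi * (88.85)^2
SA = 99202.98 nm^2

99202.98


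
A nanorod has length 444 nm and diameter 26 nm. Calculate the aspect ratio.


Aspect ratio AR = length / diameter
AR = 444 / 26
AR = 17.08

17.08


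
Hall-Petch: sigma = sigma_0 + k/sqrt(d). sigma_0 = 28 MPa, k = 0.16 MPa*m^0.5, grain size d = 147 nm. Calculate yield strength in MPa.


d = 147 nm = 1.47e-07 m
sqrt(d) = 0.0003834058
Hall-Petch contribution = k / sqrt(d) = 0.16 / 0.0003834058 = 417.3 MPa
sigma = sigma_0 + k/sqrt(d) = 28 + 417.3 = 445.3 MPa

445.3


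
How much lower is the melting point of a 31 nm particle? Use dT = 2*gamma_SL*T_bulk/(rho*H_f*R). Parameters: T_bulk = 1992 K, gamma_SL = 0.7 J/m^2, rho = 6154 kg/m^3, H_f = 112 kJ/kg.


Radius R = 31/2 = 15.5 nm = 1.55e-08 m
Convert H_f = 112 kJ/kg = 112000 J/kg
dT = 2 * gamma_SL * T_bulk / (rho * H_f * R)
dT = 2 * 0.7 * 1992 / (6154 * 112000 * 1.55e-08)
dT = 261.0 K

261.0


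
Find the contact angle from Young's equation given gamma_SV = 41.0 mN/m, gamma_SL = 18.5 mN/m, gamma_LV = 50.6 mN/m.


cos(theta) = (gamma_SV - gamma_SL) / gamma_LV
cos(theta) = (41.0 - 18.5) / 50.6
cos(theta) = 0.444664
theta = arccos(0.444664) = 63.6 degrees

63.6


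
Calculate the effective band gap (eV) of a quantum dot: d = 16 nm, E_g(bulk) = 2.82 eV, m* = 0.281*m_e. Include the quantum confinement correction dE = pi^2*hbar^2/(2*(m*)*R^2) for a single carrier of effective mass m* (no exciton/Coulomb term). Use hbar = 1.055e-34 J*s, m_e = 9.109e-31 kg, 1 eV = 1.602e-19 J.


Radius R = 16/2 nm = 8e-09 m
Confinement energy dE = pi^2 * hbar^2 / (2 * m_eff * m_e * R^2)
dE = pi^2 * (1.055e-34)^2 / (2 * 0.281 * 9.109e-31 * (8e-09)^2) J, divided by 1.602e-19 J/eV
dE = 0.0209 eV
Total band gap = E_g(bulk) + dE = 2.82 + 0.0209 = 2.8409 eV

2.8409


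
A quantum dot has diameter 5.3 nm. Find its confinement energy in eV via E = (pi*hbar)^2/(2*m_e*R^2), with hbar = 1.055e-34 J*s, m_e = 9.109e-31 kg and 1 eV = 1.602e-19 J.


Radius R = 5.3/2 = 2.65 nm = 2.65e-09 m
E = (pi * 1.055e-34)^2 / (2 * 9.109e-31 * (2.65e-09)^2)
E(J) = 8.58642e-21
E = E(J) / 1.602e-19 = 0.0536 eV

0.0536


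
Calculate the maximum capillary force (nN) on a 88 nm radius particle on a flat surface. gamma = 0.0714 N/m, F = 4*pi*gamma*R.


Convert radius: R = 88 nm = 8.8e-08 m
F = 4 * pi * gamma * R
F = 4 * pi * 0.0714 * 8.8e-08
F = 7.8957e-08 N = 78.957 nN

78.957


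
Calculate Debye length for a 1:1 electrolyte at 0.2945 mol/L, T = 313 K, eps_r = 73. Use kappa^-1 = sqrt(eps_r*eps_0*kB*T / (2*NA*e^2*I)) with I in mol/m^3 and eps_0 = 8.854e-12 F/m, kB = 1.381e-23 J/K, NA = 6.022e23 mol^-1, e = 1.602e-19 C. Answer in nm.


Ionic strength I = 0.2945 * 1^2 * 1000 = 294.5 mol/m^3
kappa^-1 = sqrt(73 * 8.854e-12 * 1.381e-23 * 313 / (2 * 6.022e23 * (1.602e-19)^2 * 294.5))
kappa^-1 = 0.554 nm

0.554


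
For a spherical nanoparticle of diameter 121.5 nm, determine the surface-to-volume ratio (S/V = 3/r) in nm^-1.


Radius r = 121.5/2 = 60.75 nm
S/V = 3 / r = 3 / 60.75
S/V = 0.0494 nm^-1

0.0494


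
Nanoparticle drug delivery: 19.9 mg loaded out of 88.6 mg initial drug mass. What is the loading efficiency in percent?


Drug loading efficiency = (drug loaded / drug initial) * 100
DLE = 19.9 / 88.6 * 100
DLE = 0.2246 * 100
DLE = 22.46%

22.46


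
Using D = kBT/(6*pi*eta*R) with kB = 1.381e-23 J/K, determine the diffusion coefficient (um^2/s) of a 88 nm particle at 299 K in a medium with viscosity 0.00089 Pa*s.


Radius R = 88/2 = 44 nm = 4.4e-08 m
D = kB*T / (6*pi*eta*R)
D = 1.381e-23 * 299 / (6 * pi * 0.00089 * 4.4e-08)
D = 5.59398e-12 m^2/s = 5.594 um^2/s

5.594


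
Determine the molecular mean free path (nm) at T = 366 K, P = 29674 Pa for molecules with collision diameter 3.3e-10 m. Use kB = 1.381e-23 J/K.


Mean free path: lambda = kB*T / (sqrt(2) * pi * d^2 * P)
lambda = 1.381e-23 * 366 / (sqrt(2) * pi * (3.3e-10)^2 * 29674)
lambda = 3.52051e-07 m
lambda = 352.05 nm

352.05


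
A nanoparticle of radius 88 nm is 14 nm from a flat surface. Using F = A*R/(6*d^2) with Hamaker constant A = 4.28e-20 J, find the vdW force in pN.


Convert to SI: R = 88 nm = 8.8e-08 m, d = 14 nm = 1.4e-08 m
F = A * R / (6 * d^2)
F = 4.28e-20 * 8.8e-08 / (6 * (1.4e-08)^2)
F = 3.20272e-12 N = 3.203 pN

3.203


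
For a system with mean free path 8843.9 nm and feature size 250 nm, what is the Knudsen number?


Knudsen number Kn = lambda / L
Kn = 8843.9 / 250
Kn = 35.3756

35.3756


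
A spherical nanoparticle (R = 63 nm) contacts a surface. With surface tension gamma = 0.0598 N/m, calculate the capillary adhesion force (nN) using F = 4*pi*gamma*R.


Convert radius: R = 63 nm = 6.3e-08 m
F = 4 * pi * gamma * R
F = 4 * pi * 0.0598 * 6.3e-08
F = 4.73425e-08 N = 47.3425 nN

47.3425


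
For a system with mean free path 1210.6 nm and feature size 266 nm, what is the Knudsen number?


Knudsen number Kn = lambda / L
Kn = 1210.6 / 266
Kn = 4.5511

4.5511


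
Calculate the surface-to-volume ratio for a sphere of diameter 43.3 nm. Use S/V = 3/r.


Radius r = 43.3/2 = 21.65 nm
S/V = 3 / r = 3 / 21.65
S/V = 0.1386 nm^-1

0.1386


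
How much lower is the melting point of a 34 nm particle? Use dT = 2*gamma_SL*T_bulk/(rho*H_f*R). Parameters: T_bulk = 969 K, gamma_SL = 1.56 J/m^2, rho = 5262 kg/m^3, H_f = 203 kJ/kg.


Radius R = 34/2 = 17 nm = 1.7e-08 m
Convert H_f = 203 kJ/kg = 203000 J/kg
dT = 2 * gamma_SL * T_bulk / (rho * H_f * R)
dT = 2 * 1.56 * 969 / (5262 * 203000 * 1.7e-08)
dT = 166.5 K

166.5


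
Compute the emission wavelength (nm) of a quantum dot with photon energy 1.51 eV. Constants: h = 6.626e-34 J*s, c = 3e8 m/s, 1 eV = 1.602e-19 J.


Convert energy: E = 1.51 eV = 1.51 * 1.602e-19 = 2.41902e-19 J
lambda = h*c / E = 6.626e-34 * 3e8 / 2.41902e-19
lambda = 8.21738e-07 m = 821.7 nm

821.7


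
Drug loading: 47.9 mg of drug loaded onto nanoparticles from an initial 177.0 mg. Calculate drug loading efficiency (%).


Drug loading efficiency = (drug loaded / drug initial) * 100
DLE = 47.9 / 177.0 * 100
DLE = 0.2706 * 100
DLE = 27.06%

27.06


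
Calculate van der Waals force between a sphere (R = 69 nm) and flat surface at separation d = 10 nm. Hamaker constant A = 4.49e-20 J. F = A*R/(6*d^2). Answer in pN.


Convert to SI: R = 69 nm = 6.9e-08 m, d = 10 nm = 1e-08 m
F = A * R / (6 * d^2)
F = 4.49e-20 * 6.9e-08 / (6 * (1e-08)^2)
F = 5.1635e-12 N = 5.163 pN

5.163


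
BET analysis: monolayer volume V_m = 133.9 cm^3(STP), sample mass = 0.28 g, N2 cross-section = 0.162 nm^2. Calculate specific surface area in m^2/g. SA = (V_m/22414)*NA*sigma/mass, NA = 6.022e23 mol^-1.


Number of moles in monolayer = V_m / 22414 = 133.9 / 22414 = 0.00597394
Number of molecules = moles * NA = 0.00597394 * 6.022e23
SA = molecules * sigma / mass
SA = (133.9 / 22414) * 6.022e23 * 0.162e-18 / 0.28
SA = 2081.4 m^2/g

2081.4


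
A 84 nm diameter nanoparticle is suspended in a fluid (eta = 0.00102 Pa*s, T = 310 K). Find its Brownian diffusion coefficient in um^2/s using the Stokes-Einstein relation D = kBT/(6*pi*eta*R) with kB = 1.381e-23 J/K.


Radius R = 84/2 = 42 nm = 4.2e-08 m
D = kB*T / (6*pi*eta*R)
D = 1.381e-23 * 310 / (6 * pi * 0.00102 * 4.2e-08)
D = 5.30157e-12 m^2/s = 5.302 um^2/s

5.302


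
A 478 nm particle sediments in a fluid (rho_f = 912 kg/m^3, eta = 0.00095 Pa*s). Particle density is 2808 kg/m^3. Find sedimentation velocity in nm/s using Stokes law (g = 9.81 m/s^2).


Radius R = 478/2 nm = 2.39e-07 m
Density difference = 2808 - 912 = 1896 kg/m^3
v = 2 * R^2 * (rho_p - rho_f) * g / (9 * eta)
v = 2 * (2.39e-07)^2 * 1896 * 9.81 / (9 * 0.00095)
v = 2.48523e-07 m/s = 248.5232 nm/s

248.5232
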